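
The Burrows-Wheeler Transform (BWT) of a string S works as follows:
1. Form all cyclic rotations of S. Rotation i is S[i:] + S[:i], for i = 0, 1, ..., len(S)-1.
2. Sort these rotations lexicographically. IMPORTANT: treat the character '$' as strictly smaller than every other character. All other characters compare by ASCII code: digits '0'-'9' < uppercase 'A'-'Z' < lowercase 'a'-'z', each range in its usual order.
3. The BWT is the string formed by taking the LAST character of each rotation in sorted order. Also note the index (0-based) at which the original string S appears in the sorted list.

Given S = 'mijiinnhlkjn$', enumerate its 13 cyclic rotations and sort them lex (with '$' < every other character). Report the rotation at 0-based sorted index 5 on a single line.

All 13 rotations (rotation i = S[i:]+S[:i]):
  rot[0] = mijiinnhlkjn$
  rot[1] = ijiinnhlkjn$m
  rot[2] = jiinnhlkjn$mi
  rot[3] = iinnhlkjn$mij
  rot[4] = innhlkjn$miji
  rot[5] = nnhlkjn$mijii
  rot[6] = nhlkjn$mijiin
  rot[7] = hlkjn$mijiinn
  rot[8] = lkjn$mijiinnh
  rot[9] = kjn$mijiinnhl
  rot[10] = jn$mijiinnhlk
  rot[11] = n$mijiinnhlkj
  rot[12] = $mijiinnhlkjn
Sorted (with $ < everything):
  sorted[0] = $mijiinnhlkjn
  sorted[1] = hlkjn$mijiinn
  sorted[2] = iinnhlkjn$mij
  sorted[3] = ijiinnhlkjn$m
  sorted[4] = innhlkjn$miji
  sorted[5] = jiinnhlkjn$mi
  sorted[6] = jn$mijiinnhlk
  sorted[7] = kjn$mijiinnhl
  sorted[8] = lkjn$mijiinnh
  sorted[9] = mijiinnhlkjn$
  sorted[10] = n$mijiinnhlkj
  sorted[11] = nhlkjn$mijiin
  sorted[12] = nnhlkjn$mijii
sorted[5] = jiinnhlkjn$mi

Answer: jiinnhlkjn$mi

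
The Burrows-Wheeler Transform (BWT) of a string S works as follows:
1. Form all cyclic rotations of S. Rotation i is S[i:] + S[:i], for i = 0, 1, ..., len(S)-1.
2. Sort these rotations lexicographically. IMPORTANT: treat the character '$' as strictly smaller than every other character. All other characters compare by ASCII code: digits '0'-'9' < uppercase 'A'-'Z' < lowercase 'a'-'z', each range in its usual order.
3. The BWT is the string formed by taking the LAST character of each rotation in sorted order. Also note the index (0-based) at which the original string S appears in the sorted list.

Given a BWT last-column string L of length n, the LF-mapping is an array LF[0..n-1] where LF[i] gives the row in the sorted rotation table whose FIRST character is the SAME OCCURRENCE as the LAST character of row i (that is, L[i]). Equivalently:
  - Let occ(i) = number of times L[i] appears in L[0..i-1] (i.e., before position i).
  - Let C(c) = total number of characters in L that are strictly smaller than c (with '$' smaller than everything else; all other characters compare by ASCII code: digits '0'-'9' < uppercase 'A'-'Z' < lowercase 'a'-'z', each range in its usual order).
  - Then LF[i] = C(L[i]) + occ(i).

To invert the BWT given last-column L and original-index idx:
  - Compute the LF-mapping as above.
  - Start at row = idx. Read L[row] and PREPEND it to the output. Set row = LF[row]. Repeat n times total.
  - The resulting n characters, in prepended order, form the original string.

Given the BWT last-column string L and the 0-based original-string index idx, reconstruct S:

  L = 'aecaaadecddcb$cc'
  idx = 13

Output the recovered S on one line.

LF mapping: 1 14 6 2 3 4 11 15 7 12 13 8 5 0 9 10
Walk LF starting at row 13, prepending L[row]:
  step 1: row=13, L[13]='$', prepend. Next row=LF[13]=0
  step 2: row=0, L[0]='a', prepend. Next row=LF[0]=1
  step 3: row=1, L[1]='e', prepend. Next row=LF[1]=14
  step 4: row=14, L[14]='c', prepend. Next row=LF[14]=9
  step 5: row=9, L[9]='d', prepend. Next row=LF[9]=12
  step 6: row=12, L[12]='b', prepend. Next row=LF[12]=5
  step 7: row=5, L[5]='a', prepend. Next row=LF[5]=4
  step 8: row=4, L[4]='a', prepend. Next row=LF[4]=3
  step 9: row=3, L[3]='a', prepend. Next row=LF[3]=2
  step 10: row=2, L[2]='c', prepend. Next row=LF[2]=6
  step 11: row=6, L[6]='d', prepend. Next row=LF[6]=11
  step 12: row=11, L[11]='c', prepend. Next row=LF[11]=8
  step 13: row=8, L[8]='c', prepend. Next row=LF[8]=7
  step 14: row=7, L[7]='e', prepend. Next row=LF[7]=15
  step 15: row=15, L[15]='c', prepend. Next row=LF[15]=10
  step 16: row=10, L[10]='d', prepend. Next row=LF[10]=13
Reversed output: dceccdcaaabdcea$

Answer: dceccdcaaabdcea$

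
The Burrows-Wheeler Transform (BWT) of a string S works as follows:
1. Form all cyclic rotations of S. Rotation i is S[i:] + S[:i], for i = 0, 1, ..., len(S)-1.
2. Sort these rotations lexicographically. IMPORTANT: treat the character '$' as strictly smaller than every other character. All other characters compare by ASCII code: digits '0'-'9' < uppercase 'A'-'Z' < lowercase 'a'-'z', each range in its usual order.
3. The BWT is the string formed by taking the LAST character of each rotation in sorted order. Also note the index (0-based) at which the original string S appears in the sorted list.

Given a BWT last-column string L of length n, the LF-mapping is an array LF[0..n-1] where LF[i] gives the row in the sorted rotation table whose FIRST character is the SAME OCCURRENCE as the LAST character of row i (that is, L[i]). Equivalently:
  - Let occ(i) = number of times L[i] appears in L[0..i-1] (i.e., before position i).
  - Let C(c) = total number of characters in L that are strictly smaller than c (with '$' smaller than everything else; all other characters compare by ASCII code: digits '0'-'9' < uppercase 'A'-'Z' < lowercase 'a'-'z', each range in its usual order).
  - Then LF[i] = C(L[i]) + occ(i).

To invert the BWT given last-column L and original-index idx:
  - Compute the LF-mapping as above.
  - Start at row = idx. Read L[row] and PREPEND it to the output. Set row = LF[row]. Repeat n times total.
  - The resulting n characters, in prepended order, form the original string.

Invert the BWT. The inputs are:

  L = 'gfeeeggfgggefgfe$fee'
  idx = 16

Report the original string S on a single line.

Answer: gfeeeefgegegffgfegg$

Derivation:
LF mapping: 13 8 1 2 3 14 15 9 16 17 18 4 10 19 11 5 0 12 6 7
Walk LF starting at row 16, prepending L[row]:
  step 1: row=16, L[16]='$', prepend. Next row=LF[16]=0
  step 2: row=0, L[0]='g', prepend. Next row=LF[0]=13
  step 3: row=13, L[13]='g', prepend. Next row=LF[13]=19
  step 4: row=19, L[19]='e', prepend. Next row=LF[19]=7
  step 5: row=7, L[7]='f', prepend. Next row=LF[7]=9
  step 6: row=9, L[9]='g', prepend. Next row=LF[9]=17
  step 7: row=17, L[17]='f', prepend. Next row=LF[17]=12
  step 8: row=12, L[12]='f', prepend. Next row=LF[12]=10
  step 9: row=10, L[10]='g', prepend. Next row=LF[10]=18
  step 10: row=18, L[18]='e', prepend. Next row=LF[18]=6
  step 11: row=6, L[6]='g', prepend. Next row=LF[6]=15
  step 12: row=15, L[15]='e', prepend. Next row=LF[15]=5
  step 13: row=5, L[5]='g', prepend. Next row=LF[5]=14
  step 14: row=14, L[14]='f', prepend. Next row=LF[14]=11
  step 15: row=11, L[11]='e', prepend. Next row=LF[11]=4
  step 16: row=4, L[4]='e', prepend. Next row=LF[4]=3
  step 17: row=3, L[3]='e', prepend. Next row=LF[3]=2
  step 18: row=2, L[2]='e', prepend. Next row=LF[2]=1
  step 19: row=1, L[1]='f', prepend. Next row=LF[1]=8
  step 20: row=8, L[8]='g', prepend. Next row=LF[8]=16
Reversed output: gfeeeefgegegffgfegg$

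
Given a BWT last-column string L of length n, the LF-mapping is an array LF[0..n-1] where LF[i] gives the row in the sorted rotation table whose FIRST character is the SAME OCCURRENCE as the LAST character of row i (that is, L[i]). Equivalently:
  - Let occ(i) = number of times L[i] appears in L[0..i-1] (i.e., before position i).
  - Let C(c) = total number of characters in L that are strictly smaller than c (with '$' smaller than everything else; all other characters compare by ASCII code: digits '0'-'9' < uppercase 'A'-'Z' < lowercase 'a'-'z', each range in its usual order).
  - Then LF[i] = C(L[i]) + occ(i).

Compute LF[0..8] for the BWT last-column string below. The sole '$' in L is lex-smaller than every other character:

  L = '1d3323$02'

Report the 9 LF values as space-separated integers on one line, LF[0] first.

Char counts: '$':1, '0':1, '1':1, '2':2, '3':3, 'd':1
C (first-col start): C('$')=0, C('0')=1, C('1')=2, C('2')=3, C('3')=5, C('d')=8
L[0]='1': occ=0, LF[0]=C('1')+0=2+0=2
L[1]='d': occ=0, LF[1]=C('d')+0=8+0=8
L[2]='3': occ=0, LF[2]=C('3')+0=5+0=5
L[3]='3': occ=1, LF[3]=C('3')+1=5+1=6
L[4]='2': occ=0, LF[4]=C('2')+0=3+0=3
L[5]='3': occ=2, LF[5]=C('3')+2=5+2=7
L[6]='$': occ=0, LF[6]=C('$')+0=0+0=0
L[7]='0': occ=0, LF[7]=C('0')+0=1+0=1
L[8]='2': occ=1, LF[8]=C('2')+1=3+1=4

Answer: 2 8 5 6 3 7 0 1 4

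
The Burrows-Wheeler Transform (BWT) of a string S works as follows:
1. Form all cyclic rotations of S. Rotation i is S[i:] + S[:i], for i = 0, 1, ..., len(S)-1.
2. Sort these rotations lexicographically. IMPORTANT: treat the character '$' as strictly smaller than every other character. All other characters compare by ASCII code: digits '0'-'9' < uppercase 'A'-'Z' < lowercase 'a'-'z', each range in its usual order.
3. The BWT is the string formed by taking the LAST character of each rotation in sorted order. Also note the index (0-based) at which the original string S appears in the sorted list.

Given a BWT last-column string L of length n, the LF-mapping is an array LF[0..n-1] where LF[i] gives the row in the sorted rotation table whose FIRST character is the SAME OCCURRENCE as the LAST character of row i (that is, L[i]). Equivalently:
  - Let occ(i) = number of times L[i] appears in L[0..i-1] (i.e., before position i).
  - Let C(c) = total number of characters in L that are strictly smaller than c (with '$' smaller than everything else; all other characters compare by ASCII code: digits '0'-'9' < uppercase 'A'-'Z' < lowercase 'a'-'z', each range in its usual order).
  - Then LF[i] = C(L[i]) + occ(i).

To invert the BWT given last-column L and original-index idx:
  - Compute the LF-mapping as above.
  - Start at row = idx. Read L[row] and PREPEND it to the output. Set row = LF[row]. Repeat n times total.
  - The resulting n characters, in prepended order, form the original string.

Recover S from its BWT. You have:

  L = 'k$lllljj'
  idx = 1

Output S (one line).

LF mapping: 3 0 4 5 6 7 1 2
Walk LF starting at row 1, prepending L[row]:
  step 1: row=1, L[1]='$', prepend. Next row=LF[1]=0
  step 2: row=0, L[0]='k', prepend. Next row=LF[0]=3
  step 3: row=3, L[3]='l', prepend. Next row=LF[3]=5
  step 4: row=5, L[5]='l', prepend. Next row=LF[5]=7
  step 5: row=7, L[7]='j', prepend. Next row=LF[7]=2
  step 6: row=2, L[2]='l', prepend. Next row=LF[2]=4
  step 7: row=4, L[4]='l', prepend. Next row=LF[4]=6
  step 8: row=6, L[6]='j', prepend. Next row=LF[6]=1
Reversed output: jlljllk$

Answer: jlljllk$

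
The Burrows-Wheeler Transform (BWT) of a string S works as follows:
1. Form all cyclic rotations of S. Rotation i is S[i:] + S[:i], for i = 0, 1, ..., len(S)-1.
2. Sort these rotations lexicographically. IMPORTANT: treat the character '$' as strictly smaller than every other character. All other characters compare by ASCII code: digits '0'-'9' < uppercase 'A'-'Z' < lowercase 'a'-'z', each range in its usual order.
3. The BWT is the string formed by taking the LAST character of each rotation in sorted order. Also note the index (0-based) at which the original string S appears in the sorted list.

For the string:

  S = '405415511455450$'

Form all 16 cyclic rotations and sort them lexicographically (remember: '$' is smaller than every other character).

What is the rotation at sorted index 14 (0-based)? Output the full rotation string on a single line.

All 16 rotations (rotation i = S[i:]+S[:i]):
  rot[0] = 405415511455450$
  rot[1] = 05415511455450$4
  rot[2] = 5415511455450$40
  rot[3] = 415511455450$405
  rot[4] = 15511455450$4054
  rot[5] = 5511455450$40541
  rot[6] = 511455450$405415
  rot[7] = 11455450$4054155
  rot[8] = 1455450$40541551
  rot[9] = 455450$405415511
  rot[10] = 55450$4054155114
  rot[11] = 5450$40541551145
  rot[12] = 450$405415511455
  rot[13] = 50$4054155114554
  rot[14] = 0$40541551145545
  rot[15] = $405415511455450
Sorted (with $ < everything):
  sorted[0] = $405415511455450
  sorted[1] = 0$40541551145545
  sorted[2] = 05415511455450$4
  sorted[3] = 11455450$4054155
  sorted[4] = 1455450$40541551
  sorted[5] = 15511455450$4054
  sorted[6] = 405415511455450$
  sorted[7] = 415511455450$405
  sorted[8] = 450$405415511455
  sorted[9] = 455450$405415511
  sorted[10] = 50$4054155114554
  sorted[11] = 511455450$405415
  sorted[12] = 5415511455450$40
  sorted[13] = 5450$40541551145
  sorted[14] = 5511455450$40541
  sorted[15] = 55450$4054155114
sorted[14] = 5511455450$40541

Answer: 5511455450$40541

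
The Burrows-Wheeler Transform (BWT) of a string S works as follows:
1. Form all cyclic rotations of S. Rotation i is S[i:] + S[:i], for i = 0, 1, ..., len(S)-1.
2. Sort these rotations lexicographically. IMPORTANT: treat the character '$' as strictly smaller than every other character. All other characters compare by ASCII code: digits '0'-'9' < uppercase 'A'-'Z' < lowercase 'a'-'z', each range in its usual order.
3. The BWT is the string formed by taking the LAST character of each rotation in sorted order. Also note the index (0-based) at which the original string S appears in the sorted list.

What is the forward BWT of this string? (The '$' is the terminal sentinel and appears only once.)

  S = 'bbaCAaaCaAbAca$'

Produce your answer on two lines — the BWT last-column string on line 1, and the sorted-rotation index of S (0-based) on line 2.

All 15 rotations (rotation i = S[i:]+S[:i]):
  rot[0] = bbaCAaaCaAbAca$
  rot[1] = baCAaaCaAbAca$b
  rot[2] = aCAaaCaAbAca$bb
  rot[3] = CAaaCaAbAca$bba
  rot[4] = AaaCaAbAca$bbaC
  rot[5] = aaCaAbAca$bbaCA
  rot[6] = aCaAbAca$bbaCAa
  rot[7] = CaAbAca$bbaCAaa
  rot[8] = aAbAca$bbaCAaaC
  rot[9] = AbAca$bbaCAaaCa
  rot[10] = bAca$bbaCAaaCaA
  rot[11] = Aca$bbaCAaaCaAb
  rot[12] = ca$bbaCAaaCaAbA
  rot[13] = a$bbaCAaaCaAbAc
  rot[14] = $bbaCAaaCaAbAca
Sorted (with $ < everything):
  sorted[0] = $bbaCAaaCaAbAca  (last char: 'a')
  sorted[1] = AaaCaAbAca$bbaC  (last char: 'C')
  sorted[2] = AbAca$bbaCAaaCa  (last char: 'a')
  sorted[3] = Aca$bbaCAaaCaAb  (last char: 'b')
  sorted[4] = CAaaCaAbAca$bba  (last char: 'a')
  sorted[5] = CaAbAca$bbaCAaa  (last char: 'a')
  sorted[6] = a$bbaCAaaCaAbAc  (last char: 'c')
  sorted[7] = aAbAca$bbaCAaaC  (last char: 'C')
  sorted[8] = aCAaaCaAbAca$bb  (last char: 'b')
  sorted[9] = aCaAbAca$bbaCAa  (last char: 'a')
  sorted[10] = aaCaAbAca$bbaCA  (last char: 'A')
  sorted[11] = bAca$bbaCAaaCaA  (last char: 'A')
  sorted[12] = baCAaaCaAbAca$b  (last char: 'b')
  sorted[13] = bbaCAaaCaAbAca$  (last char: '$')
  sorted[14] = ca$bbaCAaaCaAbA  (last char: 'A')
Last column: aCabaacCbaAAb$A
Original string S is at sorted index 13

Answer: aCabaacCbaAAb$A
13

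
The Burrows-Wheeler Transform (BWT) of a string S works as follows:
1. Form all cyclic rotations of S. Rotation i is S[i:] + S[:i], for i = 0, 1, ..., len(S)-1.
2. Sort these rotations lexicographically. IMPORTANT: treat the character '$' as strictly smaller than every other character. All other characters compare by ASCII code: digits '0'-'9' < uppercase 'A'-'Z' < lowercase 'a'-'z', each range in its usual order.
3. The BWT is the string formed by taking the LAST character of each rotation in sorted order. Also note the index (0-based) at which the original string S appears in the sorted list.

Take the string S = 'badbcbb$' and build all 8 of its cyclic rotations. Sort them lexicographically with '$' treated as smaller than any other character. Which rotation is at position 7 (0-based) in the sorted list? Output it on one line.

Answer: dbcbb$ba

Derivation:
All 8 rotations (rotation i = S[i:]+S[:i]):
  rot[0] = badbcbb$
  rot[1] = adbcbb$b
  rot[2] = dbcbb$ba
  rot[3] = bcbb$bad
  rot[4] = cbb$badb
  rot[5] = bb$badbc
  rot[6] = b$badbcb
  rot[7] = $badbcbb
Sorted (with $ < everything):
  sorted[0] = $badbcbb
  sorted[1] = adbcbb$b
  sorted[2] = b$badbcb
  sorted[3] = badbcbb$
  sorted[4] = bb$badbc
  sorted[5] = bcbb$bad
  sorted[6] = cbb$badb
  sorted[7] = dbcbb$ba
sorted[7] = dbcbb$ba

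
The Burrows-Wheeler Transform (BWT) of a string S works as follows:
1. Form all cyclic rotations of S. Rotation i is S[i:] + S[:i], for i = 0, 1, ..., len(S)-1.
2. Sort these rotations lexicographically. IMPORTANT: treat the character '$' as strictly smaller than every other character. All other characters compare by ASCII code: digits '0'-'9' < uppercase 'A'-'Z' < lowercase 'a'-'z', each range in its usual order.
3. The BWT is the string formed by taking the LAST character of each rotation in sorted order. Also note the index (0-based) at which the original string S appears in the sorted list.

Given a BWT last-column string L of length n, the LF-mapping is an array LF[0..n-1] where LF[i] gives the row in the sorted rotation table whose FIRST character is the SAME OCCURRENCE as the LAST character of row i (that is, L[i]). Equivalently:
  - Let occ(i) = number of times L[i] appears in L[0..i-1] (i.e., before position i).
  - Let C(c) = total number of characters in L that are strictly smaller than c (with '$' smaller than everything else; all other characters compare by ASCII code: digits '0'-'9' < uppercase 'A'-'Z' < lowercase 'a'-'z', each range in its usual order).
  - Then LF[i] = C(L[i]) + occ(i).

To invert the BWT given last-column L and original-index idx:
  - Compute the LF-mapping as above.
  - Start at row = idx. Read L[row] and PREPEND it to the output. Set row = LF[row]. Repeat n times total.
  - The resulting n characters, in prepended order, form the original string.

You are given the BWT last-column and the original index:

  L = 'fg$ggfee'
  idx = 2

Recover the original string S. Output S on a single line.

LF mapping: 3 5 0 6 7 4 1 2
Walk LF starting at row 2, prepending L[row]:
  step 1: row=2, L[2]='$', prepend. Next row=LF[2]=0
  step 2: row=0, L[0]='f', prepend. Next row=LF[0]=3
  step 3: row=3, L[3]='g', prepend. Next row=LF[3]=6
  step 4: row=6, L[6]='e', prepend. Next row=LF[6]=1
  step 5: row=1, L[1]='g', prepend. Next row=LF[1]=5
  step 6: row=5, L[5]='f', prepend. Next row=LF[5]=4
  step 7: row=4, L[4]='g', prepend. Next row=LF[4]=7
  step 8: row=7, L[7]='e', prepend. Next row=LF[7]=2
Reversed output: egfgegf$

Answer: egfgegf$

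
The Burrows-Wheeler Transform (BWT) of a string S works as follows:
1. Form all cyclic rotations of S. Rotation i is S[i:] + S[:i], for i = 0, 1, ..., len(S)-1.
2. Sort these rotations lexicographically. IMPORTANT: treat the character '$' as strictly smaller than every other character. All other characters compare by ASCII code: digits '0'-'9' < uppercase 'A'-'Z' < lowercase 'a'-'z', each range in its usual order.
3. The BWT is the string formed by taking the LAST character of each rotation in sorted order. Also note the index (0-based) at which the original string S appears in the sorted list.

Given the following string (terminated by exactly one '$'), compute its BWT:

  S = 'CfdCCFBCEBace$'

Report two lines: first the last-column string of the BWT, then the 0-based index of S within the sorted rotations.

All 14 rotations (rotation i = S[i:]+S[:i]):
  rot[0] = CfdCCFBCEBace$
  rot[1] = fdCCFBCEBace$C
  rot[2] = dCCFBCEBace$Cf
  rot[3] = CCFBCEBace$Cfd
  rot[4] = CFBCEBace$CfdC
  rot[5] = FBCEBace$CfdCC
  rot[6] = BCEBace$CfdCCF
  rot[7] = CEBace$CfdCCFB
  rot[8] = EBace$CfdCCFBC
  rot[9] = Bace$CfdCCFBCE
  rot[10] = ace$CfdCCFBCEB
  rot[11] = ce$CfdCCFBCEBa
  rot[12] = e$CfdCCFBCEBac
  rot[13] = $CfdCCFBCEBace
Sorted (with $ < everything):
  sorted[0] = $CfdCCFBCEBace  (last char: 'e')
  sorted[1] = BCEBace$CfdCCF  (last char: 'F')
  sorted[2] = Bace$CfdCCFBCE  (last char: 'E')
  sorted[3] = CCFBCEBace$Cfd  (last char: 'd')
  sorted[4] = CEBace$CfdCCFB  (last char: 'B')
  sorted[5] = CFBCEBace$CfdC  (last char: 'C')
  sorted[6] = CfdCCFBCEBace$  (last char: '$')
  sorted[7] = EBace$CfdCCFBC  (last char: 'C')
  sorted[8] = FBCEBace$CfdCC  (last char: 'C')
  sorted[9] = ace$CfdCCFBCEB  (last char: 'B')
  sorted[10] = ce$CfdCCFBCEBa  (last char: 'a')
  sorted[11] = dCCFBCEBace$Cf  (last char: 'f')
  sorted[12] = e$CfdCCFBCEBac  (last char: 'c')
  sorted[13] = fdCCFBCEBace$C  (last char: 'C')
Last column: eFEdBC$CCBafcC
Original string S is at sorted index 6

Answer: eFEdBC$CCBafcC
6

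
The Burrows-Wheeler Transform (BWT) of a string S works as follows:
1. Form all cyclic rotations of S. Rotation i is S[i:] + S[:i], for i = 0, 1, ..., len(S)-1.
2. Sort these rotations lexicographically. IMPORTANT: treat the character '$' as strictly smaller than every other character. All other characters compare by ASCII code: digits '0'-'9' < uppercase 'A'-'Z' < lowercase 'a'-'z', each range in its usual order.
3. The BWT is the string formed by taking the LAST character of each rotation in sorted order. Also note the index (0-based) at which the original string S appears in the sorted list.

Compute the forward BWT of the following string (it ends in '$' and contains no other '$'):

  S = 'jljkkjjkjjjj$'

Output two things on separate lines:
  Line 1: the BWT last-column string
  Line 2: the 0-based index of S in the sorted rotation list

All 13 rotations (rotation i = S[i:]+S[:i]):
  rot[0] = jljkkjjkjjjj$
  rot[1] = ljkkjjkjjjj$j
  rot[2] = jkkjjkjjjj$jl
  rot[3] = kkjjkjjjj$jlj
  rot[4] = kjjkjjjj$jljk
  rot[5] = jjkjjjj$jljkk
  rot[6] = jkjjjj$jljkkj
  rot[7] = kjjjj$jljkkjj
  rot[8] = jjjj$jljkkjjk
  rot[9] = jjj$jljkkjjkj
  rot[10] = jj$jljkkjjkjj
  rot[11] = j$jljkkjjkjjj
  rot[12] = $jljkkjjkjjjj
Sorted (with $ < everything):
  sorted[0] = $jljkkjjkjjjj  (last char: 'j')
  sorted[1] = j$jljkkjjkjjj  (last char: 'j')
  sorted[2] = jj$jljkkjjkjj  (last char: 'j')
  sorted[3] = jjj$jljkkjjkj  (last char: 'j')
  sorted[4] = jjjj$jljkkjjk  (last char: 'k')
  sorted[5] = jjkjjjj$jljkk  (last char: 'k')
  sorted[6] = jkjjjj$jljkkj  (last char: 'j')
  sorted[7] = jkkjjkjjjj$jl  (last char: 'l')
  sorted[8] = jljkkjjkjjjj$  (last char: '$')
  sorted[9] = kjjjj$jljkkjj  (last char: 'j')
  sorted[10] = kjjkjjjj$jljk  (last char: 'k')
  sorted[11] = kkjjkjjjj$jlj  (last char: 'j')
  sorted[12] = ljkkjjkjjjj$j  (last char: 'j')
Last column: jjjjkkjl$jkjj
Original string S is at sorted index 8

Answer: jjjjkkjl$jkjj
8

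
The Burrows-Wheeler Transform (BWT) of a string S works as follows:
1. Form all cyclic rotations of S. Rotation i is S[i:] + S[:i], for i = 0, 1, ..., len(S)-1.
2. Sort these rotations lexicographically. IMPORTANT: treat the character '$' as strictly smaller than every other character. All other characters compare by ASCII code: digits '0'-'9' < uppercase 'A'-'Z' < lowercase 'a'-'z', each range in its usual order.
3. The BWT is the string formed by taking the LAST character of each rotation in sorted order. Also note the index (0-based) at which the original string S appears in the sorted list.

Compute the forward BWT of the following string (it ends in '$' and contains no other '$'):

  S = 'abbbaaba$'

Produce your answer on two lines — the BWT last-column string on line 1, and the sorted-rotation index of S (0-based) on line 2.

Answer: abba$abba
4

Derivation:
All 9 rotations (rotation i = S[i:]+S[:i]):
  rot[0] = abbbaaba$
  rot[1] = bbbaaba$a
  rot[2] = bbaaba$ab
  rot[3] = baaba$abb
  rot[4] = aaba$abbb
  rot[5] = aba$abbba
  rot[6] = ba$abbbaa
  rot[7] = a$abbbaab
  rot[8] = $abbbaaba
Sorted (with $ < everything):
  sorted[0] = $abbbaaba  (last char: 'a')
  sorted[1] = a$abbbaab  (last char: 'b')
  sorted[2] = aaba$abbb  (last char: 'b')
  sorted[3] = aba$abbba  (last char: 'a')
  sorted[4] = abbbaaba$  (last char: '$')
  sorted[5] = ba$abbbaa  (last char: 'a')
  sorted[6] = baaba$abb  (last char: 'b')
  sorted[7] = bbaaba$ab  (last char: 'b')
  sorted[8] = bbbaaba$a  (last char: 'a')
Last column: abba$abba
Original string S is at sorted index 4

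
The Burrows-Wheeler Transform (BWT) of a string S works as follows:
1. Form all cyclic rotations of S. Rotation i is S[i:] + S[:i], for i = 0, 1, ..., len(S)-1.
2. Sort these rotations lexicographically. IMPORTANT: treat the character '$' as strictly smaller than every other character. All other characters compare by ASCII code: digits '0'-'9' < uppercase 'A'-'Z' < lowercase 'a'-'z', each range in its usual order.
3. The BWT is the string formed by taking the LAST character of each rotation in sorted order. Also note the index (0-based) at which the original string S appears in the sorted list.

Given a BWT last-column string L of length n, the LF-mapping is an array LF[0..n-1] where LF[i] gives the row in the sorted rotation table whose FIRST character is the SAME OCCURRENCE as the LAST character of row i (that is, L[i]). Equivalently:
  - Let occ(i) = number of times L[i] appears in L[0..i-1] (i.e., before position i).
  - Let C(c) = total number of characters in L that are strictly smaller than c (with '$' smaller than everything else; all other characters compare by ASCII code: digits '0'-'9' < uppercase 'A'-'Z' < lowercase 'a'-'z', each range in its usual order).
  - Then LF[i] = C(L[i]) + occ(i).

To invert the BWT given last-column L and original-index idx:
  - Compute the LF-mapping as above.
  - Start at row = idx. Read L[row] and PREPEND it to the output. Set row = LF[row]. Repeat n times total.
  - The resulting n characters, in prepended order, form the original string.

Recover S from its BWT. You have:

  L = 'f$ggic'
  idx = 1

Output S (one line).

Answer: ciggf$

Derivation:
LF mapping: 2 0 3 4 5 1
Walk LF starting at row 1, prepending L[row]:
  step 1: row=1, L[1]='$', prepend. Next row=LF[1]=0
  step 2: row=0, L[0]='f', prepend. Next row=LF[0]=2
  step 3: row=2, L[2]='g', prepend. Next row=LF[2]=3
  step 4: row=3, L[3]='g', prepend. Next row=LF[3]=4
  step 5: row=4, L[4]='i', prepend. Next row=LF[4]=5
  step 6: row=5, L[5]='c', prepend. Next row=LF[5]=1
Reversed output: ciggf$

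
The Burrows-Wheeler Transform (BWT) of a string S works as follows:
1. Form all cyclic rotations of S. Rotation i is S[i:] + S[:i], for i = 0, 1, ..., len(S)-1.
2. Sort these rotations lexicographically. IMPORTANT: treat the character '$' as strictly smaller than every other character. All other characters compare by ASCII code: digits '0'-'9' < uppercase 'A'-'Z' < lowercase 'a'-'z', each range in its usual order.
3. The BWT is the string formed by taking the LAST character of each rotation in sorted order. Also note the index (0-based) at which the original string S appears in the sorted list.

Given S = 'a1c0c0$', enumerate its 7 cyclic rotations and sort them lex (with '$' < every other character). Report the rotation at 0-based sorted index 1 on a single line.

All 7 rotations (rotation i = S[i:]+S[:i]):
  rot[0] = a1c0c0$
  rot[1] = 1c0c0$a
  rot[2] = c0c0$a1
  rot[3] = 0c0$a1c
  rot[4] = c0$a1c0
  rot[5] = 0$a1c0c
  rot[6] = $a1c0c0
Sorted (with $ < everything):
  sorted[0] = $a1c0c0
  sorted[1] = 0$a1c0c
  sorted[2] = 0c0$a1c
  sorted[3] = 1c0c0$a
  sorted[4] = a1c0c0$
  sorted[5] = c0$a1c0
  sorted[6] = c0c0$a1
sorted[1] = 0$a1c0c

Answer: 0$a1c0c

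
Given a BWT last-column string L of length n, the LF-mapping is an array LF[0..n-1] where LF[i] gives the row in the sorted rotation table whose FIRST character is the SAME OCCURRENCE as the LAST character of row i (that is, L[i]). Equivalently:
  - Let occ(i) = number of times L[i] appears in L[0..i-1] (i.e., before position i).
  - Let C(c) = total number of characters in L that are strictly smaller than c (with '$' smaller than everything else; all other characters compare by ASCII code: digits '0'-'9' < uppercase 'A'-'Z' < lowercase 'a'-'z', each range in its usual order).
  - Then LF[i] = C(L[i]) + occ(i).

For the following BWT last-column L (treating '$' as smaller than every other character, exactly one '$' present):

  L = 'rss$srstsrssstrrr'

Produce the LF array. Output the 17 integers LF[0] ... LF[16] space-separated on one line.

Char counts: '$':1, 'r':6, 's':8, 't':2
C (first-col start): C('$')=0, C('r')=1, C('s')=7, C('t')=15
L[0]='r': occ=0, LF[0]=C('r')+0=1+0=1
L[1]='s': occ=0, LF[1]=C('s')+0=7+0=7
L[2]='s': occ=1, LF[2]=C('s')+1=7+1=8
L[3]='$': occ=0, LF[3]=C('$')+0=0+0=0
L[4]='s': occ=2, LF[4]=C('s')+2=7+2=9
L[5]='r': occ=1, LF[5]=C('r')+1=1+1=2
L[6]='s': occ=3, LF[6]=C('s')+3=7+3=10
L[7]='t': occ=0, LF[7]=C('t')+0=15+0=15
L[8]='s': occ=4, LF[8]=C('s')+4=7+4=11
L[9]='r': occ=2, LF[9]=C('r')+2=1+2=3
L[10]='s': occ=5, LF[10]=C('s')+5=7+5=12
L[11]='s': occ=6, LF[11]=C('s')+6=7+6=13
L[12]='s': occ=7, LF[12]=C('s')+7=7+7=14
L[13]='t': occ=1, LF[13]=C('t')+1=15+1=16
L[14]='r': occ=3, LF[14]=C('r')+3=1+3=4
L[15]='r': occ=4, LF[15]=C('r')+4=1+4=5
L[16]='r': occ=5, LF[16]=C('r')+5=1+5=6

Answer: 1 7 8 0 9 2 10 15 11 3 12 13 14 16 4 5 6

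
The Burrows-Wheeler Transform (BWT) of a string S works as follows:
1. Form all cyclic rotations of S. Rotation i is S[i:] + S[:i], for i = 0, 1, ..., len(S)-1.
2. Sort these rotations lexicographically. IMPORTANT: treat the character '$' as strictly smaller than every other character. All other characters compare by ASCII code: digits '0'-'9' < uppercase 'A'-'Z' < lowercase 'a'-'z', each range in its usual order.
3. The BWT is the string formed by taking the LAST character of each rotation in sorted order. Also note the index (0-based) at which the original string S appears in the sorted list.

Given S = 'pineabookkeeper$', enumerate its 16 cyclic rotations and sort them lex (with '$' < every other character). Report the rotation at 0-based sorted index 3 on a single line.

Answer: eabookkeeper$pin

Derivation:
All 16 rotations (rotation i = S[i:]+S[:i]):
  rot[0] = pineabookkeeper$
  rot[1] = ineabookkeeper$p
  rot[2] = neabookkeeper$pi
  rot[3] = eabookkeeper$pin
  rot[4] = abookkeeper$pine
  rot[5] = bookkeeper$pinea
  rot[6] = ookkeeper$pineab
  rot[7] = okkeeper$pineabo
  rot[8] = kkeeper$pineaboo
  rot[9] = keeper$pineabook
  rot[10] = eeper$pineabookk
  rot[11] = eper$pineabookke
  rot[12] = per$pineabookkee
  rot[13] = er$pineabookkeep
  rot[14] = r$pineabookkeepe
  rot[15] = $pineabookkeeper
Sorted (with $ < everything):
  sorted[0] = $pineabookkeeper
  sorted[1] = abookkeeper$pine
  sorted[2] = bookkeeper$pinea
  sorted[3] = eabookkeeper$pin
  sorted[4] = eeper$pineabookk
  sorted[5] = eper$pineabookke
  sorted[6] = er$pineabookkeep
  sorted[7] = ineabookkeeper$p
  sorted[8] = keeper$pineabook
  sorted[9] = kkeeper$pineaboo
  sorted[10] = neabookkeeper$pi
  sorted[11] = okkeeper$pineabo
  sorted[12] = ookkeeper$pineab
  sorted[13] = per$pineabookkee
  sorted[14] = pineabookkeeper$
  sorted[15] = r$pineabookkeepe
sorted[3] = eabookkeeper$pin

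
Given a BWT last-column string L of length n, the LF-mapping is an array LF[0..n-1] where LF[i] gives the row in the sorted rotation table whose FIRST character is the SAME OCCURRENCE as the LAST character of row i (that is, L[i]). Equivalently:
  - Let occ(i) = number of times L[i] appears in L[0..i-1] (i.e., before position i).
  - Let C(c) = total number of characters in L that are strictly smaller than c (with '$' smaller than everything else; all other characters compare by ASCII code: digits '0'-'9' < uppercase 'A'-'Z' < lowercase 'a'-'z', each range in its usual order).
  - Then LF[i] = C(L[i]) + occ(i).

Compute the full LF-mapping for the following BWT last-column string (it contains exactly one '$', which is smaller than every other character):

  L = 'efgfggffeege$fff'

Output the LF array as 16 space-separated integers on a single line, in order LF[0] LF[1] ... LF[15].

Char counts: '$':1, 'e':4, 'f':7, 'g':4
C (first-col start): C('$')=0, C('e')=1, C('f')=5, C('g')=12
L[0]='e': occ=0, LF[0]=C('e')+0=1+0=1
L[1]='f': occ=0, LF[1]=C('f')+0=5+0=5
L[2]='g': occ=0, LF[2]=C('g')+0=12+0=12
L[3]='f': occ=1, LF[3]=C('f')+1=5+1=6
L[4]='g': occ=1, LF[4]=C('g')+1=12+1=13
L[5]='g': occ=2, LF[5]=C('g')+2=12+2=14
L[6]='f': occ=2, LF[6]=C('f')+2=5+2=7
L[7]='f': occ=3, LF[7]=C('f')+3=5+3=8
L[8]='e': occ=1, LF[8]=C('e')+1=1+1=2
L[9]='e': occ=2, LF[9]=C('e')+2=1+2=3
L[10]='g': occ=3, LF[10]=C('g')+3=12+3=15
L[11]='e': occ=3, LF[11]=C('e')+3=1+3=4
L[12]='$': occ=0, LF[12]=C('$')+0=0+0=0
L[13]='f': occ=4, LF[13]=C('f')+4=5+4=9
L[14]='f': occ=5, LF[14]=C('f')+5=5+5=10
L[15]='f': occ=6, LF[15]=C('f')+6=5+6=11

Answer: 1 5 12 6 13 14 7 8 2 3 15 4 0 9 10 11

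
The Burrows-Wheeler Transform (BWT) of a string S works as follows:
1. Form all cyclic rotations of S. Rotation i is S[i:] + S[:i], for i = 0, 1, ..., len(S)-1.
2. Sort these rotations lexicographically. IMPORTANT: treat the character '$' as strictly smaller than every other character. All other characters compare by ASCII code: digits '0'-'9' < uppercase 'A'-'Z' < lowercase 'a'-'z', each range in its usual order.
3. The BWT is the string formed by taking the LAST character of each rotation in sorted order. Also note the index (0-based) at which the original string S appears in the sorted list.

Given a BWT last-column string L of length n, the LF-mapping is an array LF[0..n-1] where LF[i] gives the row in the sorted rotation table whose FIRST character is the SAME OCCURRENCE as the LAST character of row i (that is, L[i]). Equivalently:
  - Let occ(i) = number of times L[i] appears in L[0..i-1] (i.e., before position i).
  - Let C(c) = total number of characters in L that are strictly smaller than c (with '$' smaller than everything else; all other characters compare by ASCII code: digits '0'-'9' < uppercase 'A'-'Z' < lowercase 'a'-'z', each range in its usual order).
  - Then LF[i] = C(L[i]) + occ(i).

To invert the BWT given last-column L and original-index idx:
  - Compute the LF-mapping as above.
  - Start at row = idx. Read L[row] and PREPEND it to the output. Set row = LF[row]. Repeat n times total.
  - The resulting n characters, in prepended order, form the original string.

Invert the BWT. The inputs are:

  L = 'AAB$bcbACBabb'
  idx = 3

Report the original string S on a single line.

Answer: AabbcBbCbBAA$

Derivation:
LF mapping: 1 2 4 0 8 12 9 3 6 5 7 10 11
Walk LF starting at row 3, prepending L[row]:
  step 1: row=3, L[3]='$', prepend. Next row=LF[3]=0
  step 2: row=0, L[0]='A', prepend. Next row=LF[0]=1
  step 3: row=1, L[1]='A', prepend. Next row=LF[1]=2
  step 4: row=2, L[2]='B', prepend. Next row=LF[2]=4
  step 5: row=4, L[4]='b', prepend. Next row=LF[4]=8
  step 6: row=8, L[8]='C', prepend. Next row=LF[8]=6
  step 7: row=6, L[6]='b', prepend. Next row=LF[6]=9
  step 8: row=9, L[9]='B', prepend. Next row=LF[9]=5
  step 9: row=5, L[5]='c', prepend. Next row=LF[5]=12
  step 10: row=12, L[12]='b', prepend. Next row=LF[12]=11
  step 11: row=11, L[11]='b', prepend. Next row=LF[11]=10
  step 12: row=10, L[10]='a', prepend. Next row=LF[10]=7
  step 13: row=7, L[7]='A', prepend. Next row=LF[7]=3
Reversed output: AabbcBbCbBAA$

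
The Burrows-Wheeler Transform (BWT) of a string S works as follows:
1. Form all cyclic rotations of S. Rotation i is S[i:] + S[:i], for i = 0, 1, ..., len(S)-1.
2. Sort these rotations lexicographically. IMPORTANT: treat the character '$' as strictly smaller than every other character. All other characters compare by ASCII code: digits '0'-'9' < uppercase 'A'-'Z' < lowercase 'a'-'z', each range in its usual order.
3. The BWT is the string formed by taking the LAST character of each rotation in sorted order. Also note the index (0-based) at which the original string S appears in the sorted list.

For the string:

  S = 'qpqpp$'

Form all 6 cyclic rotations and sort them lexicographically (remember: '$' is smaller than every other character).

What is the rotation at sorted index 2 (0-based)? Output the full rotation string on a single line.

All 6 rotations (rotation i = S[i:]+S[:i]):
  rot[0] = qpqpp$
  rot[1] = pqpp$q
  rot[2] = qpp$qp
  rot[3] = pp$qpq
  rot[4] = p$qpqp
  rot[5] = $qpqpp
Sorted (with $ < everything):
  sorted[0] = $qpqpp
  sorted[1] = p$qpqp
  sorted[2] = pp$qpq
  sorted[3] = pqpp$q
  sorted[4] = qpp$qp
  sorted[5] = qpqpp$
sorted[2] = pp$qpq

Answer: pp$qpq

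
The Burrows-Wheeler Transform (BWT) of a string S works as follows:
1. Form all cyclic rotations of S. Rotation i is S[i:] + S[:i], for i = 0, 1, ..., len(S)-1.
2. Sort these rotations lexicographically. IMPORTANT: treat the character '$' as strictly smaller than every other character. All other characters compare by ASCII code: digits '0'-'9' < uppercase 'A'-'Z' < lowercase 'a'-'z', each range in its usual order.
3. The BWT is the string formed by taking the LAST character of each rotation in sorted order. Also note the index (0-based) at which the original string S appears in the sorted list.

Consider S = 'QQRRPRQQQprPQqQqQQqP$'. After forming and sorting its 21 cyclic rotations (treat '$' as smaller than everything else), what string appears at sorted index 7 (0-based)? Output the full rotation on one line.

All 21 rotations (rotation i = S[i:]+S[:i]):
  rot[0] = QQRRPRQQQprPQqQqQQqP$
  rot[1] = QRRPRQQQprPQqQqQQqP$Q
  rot[2] = RRPRQQQprPQqQqQQqP$QQ
  rot[3] = RPRQQQprPQqQqQQqP$QQR
  rot[4] = PRQQQprPQqQqQQqP$QQRR
  rot[5] = RQQQprPQqQqQQqP$QQRRP
  rot[6] = QQQprPQqQqQQqP$QQRRPR
  rot[7] = QQprPQqQqQQqP$QQRRPRQ
  rot[8] = QprPQqQqQQqP$QQRRPRQQ
  rot[9] = prPQqQqQQqP$QQRRPRQQQ
  rot[10] = rPQqQqQQqP$QQRRPRQQQp
  rot[11] = PQqQqQQqP$QQRRPRQQQpr
  rot[12] = QqQqQQqP$QQRRPRQQQprP
  rot[13] = qQqQQqP$QQRRPRQQQprPQ
  rot[14] = QqQQqP$QQRRPRQQQprPQq
  rot[15] = qQQqP$QQRRPRQQQprPQqQ
  rot[16] = QQqP$QQRRPRQQQprPQqQq
  rot[17] = QqP$QQRRPRQQQprPQqQqQ
  rot[18] = qP$QQRRPRQQQprPQqQqQQ
  rot[19] = P$QQRRPRQQQprPQqQqQQq
  rot[20] = $QQRRPRQQQprPQqQqQQqP
Sorted (with $ < everything):
  sorted[0] = $QQRRPRQQQprPQqQqQQqP
  sorted[1] = P$QQRRPRQQQprPQqQqQQq
  sorted[2] = PQqQqQQqP$QQRRPRQQQpr
  sorted[3] = PRQQQprPQqQqQQqP$QQRR
  sorted[4] = QQQprPQqQqQQqP$QQRRPR
  sorted[5] = QQRRPRQQQprPQqQqQQqP$
  sorted[6] = QQprPQqQqQQqP$QQRRPRQ
  sorted[7] = QQqP$QQRRPRQQQprPQqQq
  sorted[8] = QRRPRQQQprPQqQqQQqP$Q
  sorted[9] = QprPQqQqQQqP$QQRRPRQQ
  sorted[10] = QqP$QQRRPRQQQprPQqQqQ
  sorted[11] = QqQQqP$QQRRPRQQQprPQq
  sorted[12] = QqQqQQqP$QQRRPRQQQprP
  sorted[13] = RPRQQQprPQqQqQQqP$QQR
  sorted[14] = RQQQprPQqQqQQqP$QQRRP
  sorted[15] = RRPRQQQprPQqQqQQqP$QQ
  sorted[16] = prPQqQqQQqP$QQRRPRQQQ
  sorted[17] = qP$QQRRPRQQQprPQqQqQQ
  sorted[18] = qQQqP$QQRRPRQQQprPQqQ
  sorted[19] = qQqQQqP$QQRRPRQQQprPQ
  sorted[20] = rPQqQqQQqP$QQRRPRQQQp
sorted[7] = QQqP$QQRRPRQQQprPQqQq

Answer: QQqP$QQRRPRQQQprPQqQq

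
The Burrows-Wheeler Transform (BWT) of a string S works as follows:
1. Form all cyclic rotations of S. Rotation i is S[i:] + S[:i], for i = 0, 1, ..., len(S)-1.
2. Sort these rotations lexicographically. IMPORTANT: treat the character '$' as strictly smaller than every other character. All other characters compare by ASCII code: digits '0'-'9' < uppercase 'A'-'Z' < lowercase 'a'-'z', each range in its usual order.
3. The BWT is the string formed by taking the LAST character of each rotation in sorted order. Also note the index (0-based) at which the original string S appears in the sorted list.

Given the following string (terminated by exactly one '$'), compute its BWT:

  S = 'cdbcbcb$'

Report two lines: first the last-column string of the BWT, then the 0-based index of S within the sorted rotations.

All 8 rotations (rotation i = S[i:]+S[:i]):
  rot[0] = cdbcbcb$
  rot[1] = dbcbcb$c
  rot[2] = bcbcb$cd
  rot[3] = cbcb$cdb
  rot[4] = bcb$cdbc
  rot[5] = cb$cdbcb
  rot[6] = b$cdbcbc
  rot[7] = $cdbcbcb
Sorted (with $ < everything):
  sorted[0] = $cdbcbcb  (last char: 'b')
  sorted[1] = b$cdbcbc  (last char: 'c')
  sorted[2] = bcb$cdbc  (last char: 'c')
  sorted[3] = bcbcb$cd  (last char: 'd')
  sorted[4] = cb$cdbcb  (last char: 'b')
  sorted[5] = cbcb$cdb  (last char: 'b')
  sorted[6] = cdbcbcb$  (last char: '$')
  sorted[7] = dbcbcb$c  (last char: 'c')
Last column: bccdbb$c
Original string S is at sorted index 6

Answer: bccdbb$c
6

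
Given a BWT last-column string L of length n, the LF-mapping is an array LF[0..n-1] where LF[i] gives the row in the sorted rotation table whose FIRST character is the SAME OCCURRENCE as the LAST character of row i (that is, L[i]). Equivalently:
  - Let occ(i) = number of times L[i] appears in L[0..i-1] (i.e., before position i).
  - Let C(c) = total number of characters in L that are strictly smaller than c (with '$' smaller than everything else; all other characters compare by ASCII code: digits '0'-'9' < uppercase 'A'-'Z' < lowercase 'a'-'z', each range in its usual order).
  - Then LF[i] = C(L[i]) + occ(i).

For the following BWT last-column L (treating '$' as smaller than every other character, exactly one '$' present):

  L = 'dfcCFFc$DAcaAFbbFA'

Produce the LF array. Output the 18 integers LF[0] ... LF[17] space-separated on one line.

Answer: 16 17 13 4 6 7 14 0 5 1 15 10 2 8 11 12 9 3

Derivation:
Char counts: '$':1, 'A':3, 'C':1, 'D':1, 'F':4, 'a':1, 'b':2, 'c':3, 'd':1, 'f':1
C (first-col start): C('$')=0, C('A')=1, C('C')=4, C('D')=5, C('F')=6, C('a')=10, C('b')=11, C('c')=13, C('d')=16, C('f')=17
L[0]='d': occ=0, LF[0]=C('d')+0=16+0=16
L[1]='f': occ=0, LF[1]=C('f')+0=17+0=17
L[2]='c': occ=0, LF[2]=C('c')+0=13+0=13
L[3]='C': occ=0, LF[3]=C('C')+0=4+0=4
L[4]='F': occ=0, LF[4]=C('F')+0=6+0=6
L[5]='F': occ=1, LF[5]=C('F')+1=6+1=7
L[6]='c': occ=1, LF[6]=C('c')+1=13+1=14
L[7]='$': occ=0, LF[7]=C('$')+0=0+0=0
L[8]='D': occ=0, LF[8]=C('D')+0=5+0=5
L[9]='A': occ=0, LF[9]=C('A')+0=1+0=1
L[10]='c': occ=2, LF[10]=C('c')+2=13+2=15
L[11]='a': occ=0, LF[11]=C('a')+0=10+0=10
L[12]='A': occ=1, LF[12]=C('A')+1=1+1=2
L[13]='F': occ=2, LF[13]=C('F')+2=6+2=8
L[14]='b': occ=0, LF[14]=C('b')+0=11+0=11
L[15]='b': occ=1, LF[15]=C('b')+1=11+1=12
L[16]='F': occ=3, LF[16]=C('F')+3=6+3=9
L[17]='A': occ=2, LF[17]=C('A')+2=1+2=3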